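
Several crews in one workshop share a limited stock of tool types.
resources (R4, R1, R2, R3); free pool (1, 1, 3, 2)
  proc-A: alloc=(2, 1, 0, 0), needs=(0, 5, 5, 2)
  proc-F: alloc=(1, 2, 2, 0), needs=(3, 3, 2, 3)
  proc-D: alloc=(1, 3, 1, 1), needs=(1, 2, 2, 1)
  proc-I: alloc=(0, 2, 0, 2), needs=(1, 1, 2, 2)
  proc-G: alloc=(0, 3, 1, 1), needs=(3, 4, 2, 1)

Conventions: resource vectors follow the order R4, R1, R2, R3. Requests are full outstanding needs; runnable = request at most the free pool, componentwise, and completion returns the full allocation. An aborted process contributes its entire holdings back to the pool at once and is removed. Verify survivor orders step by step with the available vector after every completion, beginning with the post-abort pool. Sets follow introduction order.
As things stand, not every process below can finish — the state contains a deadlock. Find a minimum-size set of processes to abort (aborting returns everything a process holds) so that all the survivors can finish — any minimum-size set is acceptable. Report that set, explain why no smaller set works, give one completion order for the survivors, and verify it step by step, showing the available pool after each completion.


Abort proc-G.
Key observation: the deadlocked proc-A becomes finishable only because proc-G released (0, 3, 1, 1); it completes at step 2 below.
Why nothing smaller works: aborting no one leaves the state deadlocked as given.
The survivors complete as proc-D, proc-A, proc-F, proc-I. Verifying each step (starting from the post-abort pool):
  pool = (1, 4, 4, 3)
  run proc-D (needs (1, 2, 2, 1), free (1, 4, 4, 3)); after release of (1, 3, 1, 1) the pool is (2, 7, 5, 4)
  run proc-A (needs (0, 5, 5, 2), free (2, 7, 5, 4)); after release of (2, 1, 0, 0) the pool is (4, 8, 5, 4)
  run proc-F (needs (3, 3, 2, 3), free (4, 8, 5, 4)); after release of (1, 2, 2, 0) the pool is (5, 10, 7, 4)
  run proc-I (needs (1, 1, 2, 2), free (5, 10, 7, 4)); after release of (0, 2, 0, 2) the pool is (5, 12, 7, 6)


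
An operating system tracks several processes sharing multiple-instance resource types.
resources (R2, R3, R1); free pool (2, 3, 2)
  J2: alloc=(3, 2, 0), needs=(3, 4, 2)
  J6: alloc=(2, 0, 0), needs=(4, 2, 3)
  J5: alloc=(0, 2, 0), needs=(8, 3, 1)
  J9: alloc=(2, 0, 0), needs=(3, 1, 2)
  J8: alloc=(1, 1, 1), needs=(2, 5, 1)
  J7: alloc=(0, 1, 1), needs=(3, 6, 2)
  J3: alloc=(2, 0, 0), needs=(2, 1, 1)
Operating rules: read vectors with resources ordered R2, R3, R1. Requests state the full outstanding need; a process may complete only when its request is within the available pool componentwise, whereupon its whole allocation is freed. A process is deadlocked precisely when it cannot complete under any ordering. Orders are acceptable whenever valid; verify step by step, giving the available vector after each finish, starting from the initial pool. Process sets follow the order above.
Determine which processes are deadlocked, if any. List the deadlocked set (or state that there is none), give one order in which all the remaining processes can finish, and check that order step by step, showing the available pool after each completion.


Deadlocked: J2, J6, J5, J8 and J7.
Key observation: after J3, J9 the pool peaks at (6, 3, 2), and each blocked process is short somewhere: J2 on R3; J6 on R1; J5 on R2; J8 on R3; J7 on R3.
A valid finishing order for the others: J3, J9. Check, step by step:
  pool = (2, 3, 2)
  J3: need (2, 1, 1) fits (2, 3, 2); releases (2, 0, 0), pool now (4, 3, 2)
  J9: need (3, 1, 2) fits (4, 3, 2); releases (2, 0, 0), pool now (6, 3, 2)
The blocked processes can never fit:
  J2 cannot run: need (3, 4, 2) vs free (6, 3, 2) (insufficient R3)
  J6 cannot run: need (4, 2, 3) vs free (6, 3, 2) (insufficient R1)
  J5 cannot run: need (8, 3, 1) vs free (6, 3, 2) (insufficient R2)
  J8 cannot run: need (2, 5, 1) vs free (6, 3, 2) (insufficient R3)
  J7 cannot run: need (3, 6, 2) vs free (6, 3, 2) (insufficient R3)


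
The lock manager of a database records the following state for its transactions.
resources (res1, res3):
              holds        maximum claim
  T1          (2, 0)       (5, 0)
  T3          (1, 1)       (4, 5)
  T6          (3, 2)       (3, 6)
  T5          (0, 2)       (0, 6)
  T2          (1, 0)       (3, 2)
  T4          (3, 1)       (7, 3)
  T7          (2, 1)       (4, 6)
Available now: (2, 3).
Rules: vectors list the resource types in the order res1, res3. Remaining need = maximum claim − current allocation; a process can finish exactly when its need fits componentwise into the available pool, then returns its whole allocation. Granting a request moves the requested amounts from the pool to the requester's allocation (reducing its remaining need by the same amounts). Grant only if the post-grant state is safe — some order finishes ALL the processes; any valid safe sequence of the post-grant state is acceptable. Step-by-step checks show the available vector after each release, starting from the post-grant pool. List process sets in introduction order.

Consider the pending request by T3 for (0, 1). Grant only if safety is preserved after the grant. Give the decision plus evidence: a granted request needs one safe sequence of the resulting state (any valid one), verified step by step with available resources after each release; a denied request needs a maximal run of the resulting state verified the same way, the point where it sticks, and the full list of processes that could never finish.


GRANT — the state after the grant stays safe, e.g. via T2, T1, T4, T3, T7, T5, T6.
Key observation: with (2, 2) left after the transfer, T2 can run at once — the state stays safe.
Check on the post-grant state, step by step:
  pool = (2, 2)
  T2 needs (2, 2) <= (2, 2) -> finishes; pool += (1, 0) = (3, 2)
  T1 needs (3, 0) <= (3, 2) -> finishes; pool += (2, 0) = (5, 2)
  T4 needs (4, 2) <= (5, 2) -> finishes; pool += (3, 1) = (8, 3)
  T3 needs (3, 3) <= (8, 3) -> finishes; pool += (1, 2) = (9, 5)
  T7 needs (2, 5) <= (9, 5) -> finishes; pool += (2, 1) = (11, 6)
  T5 needs (0, 4) <= (11, 6) -> finishes; pool += (0, 2) = (11, 8)
  T6 needs (0, 4) <= (11, 8) -> finishes; pool += (3, 2) = (14, 10)


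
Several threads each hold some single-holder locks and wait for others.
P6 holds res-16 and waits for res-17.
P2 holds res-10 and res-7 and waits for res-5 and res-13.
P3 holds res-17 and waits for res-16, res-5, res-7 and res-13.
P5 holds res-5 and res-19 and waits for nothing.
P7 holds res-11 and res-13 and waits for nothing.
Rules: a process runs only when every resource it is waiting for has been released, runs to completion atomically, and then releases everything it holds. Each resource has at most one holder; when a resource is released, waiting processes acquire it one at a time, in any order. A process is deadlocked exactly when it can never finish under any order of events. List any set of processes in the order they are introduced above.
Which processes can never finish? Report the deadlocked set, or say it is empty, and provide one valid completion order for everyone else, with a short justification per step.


Deadlocked set: P6 and P3.
Key observation: P6 -> P3 -> P6 is a circular wait — nothing in it can go first; no other process is dragged down with it.
A valid finishing order for the others: P7, P5, P2.
Step-by-step check:
  P7 waits on nothing -> runs at once and releases res-11 and res-13
  P5 waits on nothing -> runs at once and releases res-5 and res-19
  run P2 (all its waits — res-5 and res-13 — are resolved); releases res-10 and res-7


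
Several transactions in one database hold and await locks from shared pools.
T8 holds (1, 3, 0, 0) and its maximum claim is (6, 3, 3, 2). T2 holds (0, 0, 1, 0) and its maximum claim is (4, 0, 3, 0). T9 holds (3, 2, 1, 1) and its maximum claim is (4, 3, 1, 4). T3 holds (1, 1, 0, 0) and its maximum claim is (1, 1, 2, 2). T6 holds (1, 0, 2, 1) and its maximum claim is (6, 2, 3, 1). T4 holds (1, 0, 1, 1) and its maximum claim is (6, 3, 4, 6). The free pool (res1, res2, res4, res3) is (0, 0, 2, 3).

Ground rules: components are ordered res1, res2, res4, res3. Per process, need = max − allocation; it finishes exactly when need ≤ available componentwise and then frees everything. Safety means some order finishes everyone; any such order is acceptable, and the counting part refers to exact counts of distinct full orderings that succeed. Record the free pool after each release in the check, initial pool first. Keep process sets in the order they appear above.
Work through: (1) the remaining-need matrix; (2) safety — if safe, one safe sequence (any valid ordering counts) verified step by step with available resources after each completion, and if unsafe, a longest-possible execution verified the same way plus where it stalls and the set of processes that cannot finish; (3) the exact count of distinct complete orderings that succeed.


(1) Remaining need (order res1, res2, res4, res3):
  T8: (5, 0, 3, 2)
  T2: (4, 0, 2, 0)
  T9: (1, 1, 0, 3)
  T3: (0, 0, 2, 2)
  T6: (5, 2, 1, 0)
  T4: (5, 3, 3, 5)
(2) UNSAFE — no complete ordering exists.
Key observation: the wall is res1: completing T3, T9, T2 brings the pool only to (4, 3, 4, 4), and all the rest need more.
Going as far as possible: T3, T9, T2; after that, nothing fits. Walking it through:
  pool = (0, 0, 2, 3)
  run T3 (needs (0, 0, 2, 2), free (0, 0, 2, 3)); after release of (1, 1, 0, 0) the pool is (1, 1, 2, 3)
  run T9 (needs (1, 1, 0, 3), free (1, 1, 2, 3)); after release of (3, 2, 1, 1) the pool is (4, 3, 3, 4)
  run T2 (needs (4, 0, 2, 0), free (4, 3, 3, 4)); after release of (0, 0, 1, 0) the pool is (4, 3, 4, 4)
  blocked: T8 wants (5, 0, 3, 2), pool (4, 3, 4, 4) — not enough res1
  blocked: T6 wants (5, 2, 1, 0), pool (4, 3, 4, 4) — not enough res1
  blocked: T4 wants (5, 3, 3, 5), pool (4, 3, 4, 4) — not enough res1 and res3
Processes that can never finish: T8, T6 and T4.
(3) Exactly 0 of the possible complete orderings are safe sequences.


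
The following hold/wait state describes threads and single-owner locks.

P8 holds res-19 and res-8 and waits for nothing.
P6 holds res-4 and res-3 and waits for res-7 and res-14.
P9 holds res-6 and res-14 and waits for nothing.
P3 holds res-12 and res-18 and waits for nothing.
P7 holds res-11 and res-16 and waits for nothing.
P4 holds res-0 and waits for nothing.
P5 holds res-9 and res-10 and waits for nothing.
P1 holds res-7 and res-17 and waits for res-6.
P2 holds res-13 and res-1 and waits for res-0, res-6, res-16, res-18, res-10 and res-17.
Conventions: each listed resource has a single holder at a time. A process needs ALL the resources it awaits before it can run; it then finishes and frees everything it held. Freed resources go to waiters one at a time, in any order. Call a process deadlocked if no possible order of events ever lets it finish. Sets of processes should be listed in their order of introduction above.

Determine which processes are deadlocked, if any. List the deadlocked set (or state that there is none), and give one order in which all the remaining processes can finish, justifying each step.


No process is deadlocked.
Key observation: every chain of waits terminates; starting from the processes that wait on nothing, all the rest unlock in turn.
A valid finishing order for the others: P9, P7, P4, P1, P5, P3, P2, P6, P8.
Walking it through:
  P9 waits on nothing -> runs at once and releases res-6 and res-14
  P7 waits on nothing -> runs at once and releases res-11 and res-16
  P4 waits on nothing -> runs at once and releases res-0
  run P1 (all its waits — res-6 — are resolved); releases res-7 and res-17
  P5 waits on nothing -> runs at once and releases res-9 and res-10
  P3 waits on nothing -> runs at once and releases res-12 and res-18
  run P2 (all its waits — res-0, res-6, res-16, res-18, res-10 and res-17 — are resolved); releases res-13 and res-1
  run P6 (all its waits — res-7 and res-14 — are resolved); releases res-4 and res-3
  P8 waits on nothing -> runs at once and releases res-19 and res-8


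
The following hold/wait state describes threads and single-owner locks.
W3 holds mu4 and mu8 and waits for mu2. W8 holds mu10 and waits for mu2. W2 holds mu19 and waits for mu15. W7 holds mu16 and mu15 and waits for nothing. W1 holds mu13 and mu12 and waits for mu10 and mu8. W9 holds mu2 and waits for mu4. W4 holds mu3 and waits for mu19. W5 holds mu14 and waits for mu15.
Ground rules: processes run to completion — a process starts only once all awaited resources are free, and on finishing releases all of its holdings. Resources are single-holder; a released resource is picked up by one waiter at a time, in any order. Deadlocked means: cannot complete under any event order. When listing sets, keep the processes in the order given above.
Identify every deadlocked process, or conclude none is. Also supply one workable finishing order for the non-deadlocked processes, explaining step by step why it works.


The deadlocked set is W3, W8, W1 and W9.
Key observation: W3 -> W9 -> W3 is a circular wait — nothing in it can go first; W8 and W1 wait into the deadlock from upstream.
The rest can finish in the order W7, W5, W2, W4.
Step-by-step check:
  W7 waits on nothing -> runs at once and releases mu16 and mu15
  W5: everything it awaited (mu15) is free; runs, freeing mu14
  W2: everything it awaited (mu15) is free; runs, freeing mu19
  W4: everything it awaited (mu19) is free; runs, freeing mu3


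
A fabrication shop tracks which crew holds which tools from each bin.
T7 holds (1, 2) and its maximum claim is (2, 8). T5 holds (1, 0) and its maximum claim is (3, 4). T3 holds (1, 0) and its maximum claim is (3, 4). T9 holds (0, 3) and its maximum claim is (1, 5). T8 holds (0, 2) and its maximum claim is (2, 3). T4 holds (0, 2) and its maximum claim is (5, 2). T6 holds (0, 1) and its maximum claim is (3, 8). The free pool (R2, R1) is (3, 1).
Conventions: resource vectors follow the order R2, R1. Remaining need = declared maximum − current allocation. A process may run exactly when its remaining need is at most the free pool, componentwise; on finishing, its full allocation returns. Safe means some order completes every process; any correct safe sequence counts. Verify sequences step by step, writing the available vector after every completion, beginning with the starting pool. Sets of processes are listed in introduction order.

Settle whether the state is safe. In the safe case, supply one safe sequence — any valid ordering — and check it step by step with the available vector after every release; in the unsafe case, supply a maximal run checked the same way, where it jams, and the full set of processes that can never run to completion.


SAFE. One safe sequence: T8, T9, T5, T3, T7, T6, T4.
Key observation: at T8 the run first touches a limit — (2, 1) against (3, 1), exact on a resource it actually requests.
Step-by-step check:
  pool = (3, 1)
  T8: need (2, 1) fits (3, 1); releases (0, 2), pool now (3, 3)
  T9: need (1, 2) fits (3, 3); releases (0, 3), pool now (3, 6)
  T5: need (2, 4) fits (3, 6); releases (1, 0), pool now (4, 6)
  T3: need (2, 4) fits (4, 6); releases (1, 0), pool now (5, 6)
  T7: need (1, 6) fits (5, 6); releases (1, 2), pool now (6, 8)
  T6: need (3, 7) fits (6, 8); releases (0, 1), pool now (6, 9)
  T4: need (5, 0) fits (6, 9); releases (0, 2), pool now (6, 11)


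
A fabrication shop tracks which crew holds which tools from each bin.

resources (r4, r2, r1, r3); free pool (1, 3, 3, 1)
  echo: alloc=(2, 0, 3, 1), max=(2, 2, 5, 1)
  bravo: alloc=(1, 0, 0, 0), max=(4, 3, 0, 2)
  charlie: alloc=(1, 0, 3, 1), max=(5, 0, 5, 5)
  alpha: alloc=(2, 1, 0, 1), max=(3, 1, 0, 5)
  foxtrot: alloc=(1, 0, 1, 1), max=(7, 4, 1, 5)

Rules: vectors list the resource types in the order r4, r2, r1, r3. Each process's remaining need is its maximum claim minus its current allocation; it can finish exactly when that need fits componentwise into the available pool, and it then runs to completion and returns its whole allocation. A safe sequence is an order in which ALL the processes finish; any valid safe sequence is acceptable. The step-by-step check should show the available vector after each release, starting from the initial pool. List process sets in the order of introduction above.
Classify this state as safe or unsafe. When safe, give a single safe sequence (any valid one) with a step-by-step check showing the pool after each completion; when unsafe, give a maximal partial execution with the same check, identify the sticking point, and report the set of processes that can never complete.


The state is UNSAFE.
Key observation: the wall is r3: completing echo, bravo brings the pool only to (4, 3, 6, 2), and all the rest need more.
The run echo, bravo cannot be extended any further. Check, step by step:
  pool = (1, 3, 3, 1)
  echo: need (0, 2, 2, 0) fits (1, 3, 3, 1); releases (2, 0, 3, 1), pool now (3, 3, 6, 2)
  bravo: need (3, 3, 0, 2) fits (3, 3, 6, 2); releases (1, 0, 0, 0), pool now (4, 3, 6, 2)
  charlie still needs (4, 0, 2, 4) but only (4, 3, 6, 2) is free — short on r3
  alpha still needs (1, 0, 0, 4) but only (4, 3, 6, 2) is free — short on r3
  foxtrot still needs (6, 4, 0, 4) but only (4, 3, 6, 2) is free — short on r4, r2 and r3
Never able to finish: charlie, alpha and foxtrot.


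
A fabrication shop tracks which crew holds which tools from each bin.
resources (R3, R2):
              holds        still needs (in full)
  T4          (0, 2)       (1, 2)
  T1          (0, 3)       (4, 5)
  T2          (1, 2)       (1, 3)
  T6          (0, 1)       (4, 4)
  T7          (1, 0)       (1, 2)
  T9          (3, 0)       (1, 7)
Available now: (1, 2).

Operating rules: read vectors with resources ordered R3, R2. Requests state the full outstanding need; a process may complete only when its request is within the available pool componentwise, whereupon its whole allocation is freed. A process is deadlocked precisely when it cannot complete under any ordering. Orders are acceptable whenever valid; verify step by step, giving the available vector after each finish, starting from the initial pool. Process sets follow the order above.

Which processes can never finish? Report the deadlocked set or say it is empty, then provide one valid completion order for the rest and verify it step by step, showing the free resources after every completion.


Deadlocked set: T1, T6 and T9.
Key observation: after T4, T7, T2 the pool peaks at (3, 6), and each blocked process is short somewhere: T1 on R3; T6 on R3; T9 on R2.
A valid finishing order for the others: T4, T7, T2. Check, step by step:
  pool = (1, 2)
  T4: need (1, 2) fits (1, 2); releases (0, 2), pool now (1, 4)
  T7: need (1, 2) fits (1, 4); releases (1, 0), pool now (2, 4)
  T2: need (1, 3) fits (2, 4); releases (1, 2), pool now (3, 6)
The stuck group stays short no matter what:
  T1 cannot run: need (4, 5) vs free (3, 6) (insufficient R3)
  T6 cannot run: need (4, 4) vs free (3, 6) (insufficient R3)
  T9 cannot run: need (1, 7) vs free (3, 6) (insufficient R2)


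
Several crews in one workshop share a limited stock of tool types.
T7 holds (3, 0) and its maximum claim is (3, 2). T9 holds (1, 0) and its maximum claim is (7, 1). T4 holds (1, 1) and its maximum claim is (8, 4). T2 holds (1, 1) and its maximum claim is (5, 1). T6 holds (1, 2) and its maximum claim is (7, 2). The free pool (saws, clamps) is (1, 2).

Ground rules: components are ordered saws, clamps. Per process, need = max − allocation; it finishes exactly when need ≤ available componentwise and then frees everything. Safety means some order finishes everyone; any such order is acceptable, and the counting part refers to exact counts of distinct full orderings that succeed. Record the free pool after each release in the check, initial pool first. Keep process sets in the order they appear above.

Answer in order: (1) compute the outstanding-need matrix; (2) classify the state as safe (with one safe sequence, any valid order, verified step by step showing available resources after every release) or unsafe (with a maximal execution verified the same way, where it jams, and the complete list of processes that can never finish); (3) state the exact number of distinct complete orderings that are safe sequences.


(1) Remaining need (order saws, clamps):
  T7: (0, 2)
  T9: (6, 1)
  T4: (7, 3)
  T2: (4, 0)
  T6: (6, 0)
(2) The state is UNSAFE.
Key observation: even finishing T7, T2 leaves just (5, 3) free — too little saws for any of the remaining processes.
The run T7, T2 cannot be extended any further. Step-by-step check:
  pool = (1, 2)
  T7 needs (0, 2) <= (1, 2) -> finishes; pool += (3, 0) = (4, 2)
  T2 needs (4, 0) <= (4, 2) -> finishes; pool += (1, 1) = (5, 3)
  T9 cannot run: need (6, 1) vs free (5, 3) (insufficient saws)
  T4 cannot run: need (7, 3) vs free (5, 3) (insufficient saws)
  T6 cannot run: need (6, 0) vs free (5, 3) (insufficient saws)
Permanently blocked: T9, T4 and T6.
(3) The exact count: 0 of the possible complete orderings are safe sequences.


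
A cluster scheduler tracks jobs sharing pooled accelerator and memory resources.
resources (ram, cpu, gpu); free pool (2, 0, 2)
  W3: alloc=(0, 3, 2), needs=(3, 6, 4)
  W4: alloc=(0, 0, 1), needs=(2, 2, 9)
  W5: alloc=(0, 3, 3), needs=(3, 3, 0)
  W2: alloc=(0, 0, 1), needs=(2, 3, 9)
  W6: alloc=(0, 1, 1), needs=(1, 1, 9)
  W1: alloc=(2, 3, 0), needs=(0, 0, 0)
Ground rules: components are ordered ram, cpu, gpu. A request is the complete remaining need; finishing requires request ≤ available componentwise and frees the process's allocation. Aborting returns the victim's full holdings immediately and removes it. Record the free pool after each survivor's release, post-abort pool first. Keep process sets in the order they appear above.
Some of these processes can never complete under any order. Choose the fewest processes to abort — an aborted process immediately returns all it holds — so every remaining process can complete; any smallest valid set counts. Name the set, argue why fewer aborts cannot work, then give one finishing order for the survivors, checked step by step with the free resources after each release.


Abort W4 and W2.
Key observation: W6 was stuck for good until W4 and W2 gave back (0, 0, 2); in the order shown it finishes at step 4.
Why nothing smaller works — every single abort fails: W3 alone leaves W4 blocked (short on gpu); W4 alone leaves W2 blocked (short on gpu); W5 alone leaves W4 blocked (short on gpu); W2 alone leaves W4 blocked (short on gpu); W6 alone leaves W4 blocked (short on gpu); W1 alone leaves W4 blocked (short on gpu).
One survivor order: W1, W5, W3, W6. Check, step by step (post-abort pool first):
  pool = (2, 0, 4)
  W1: need (0, 0, 0) fits (2, 0, 4); releases (2, 3, 0), pool now (4, 3, 4)
  W5: need (3, 3, 0) fits (4, 3, 4); releases (0, 3, 3), pool now (4, 6, 7)
  W3: need (3, 6, 4) fits (4, 6, 7); releases (0, 3, 2), pool now (4, 9, 9)
  W6: need (1, 1, 9) fits (4, 9, 9); releases (0, 1, 1), pool now (4, 10, 10)


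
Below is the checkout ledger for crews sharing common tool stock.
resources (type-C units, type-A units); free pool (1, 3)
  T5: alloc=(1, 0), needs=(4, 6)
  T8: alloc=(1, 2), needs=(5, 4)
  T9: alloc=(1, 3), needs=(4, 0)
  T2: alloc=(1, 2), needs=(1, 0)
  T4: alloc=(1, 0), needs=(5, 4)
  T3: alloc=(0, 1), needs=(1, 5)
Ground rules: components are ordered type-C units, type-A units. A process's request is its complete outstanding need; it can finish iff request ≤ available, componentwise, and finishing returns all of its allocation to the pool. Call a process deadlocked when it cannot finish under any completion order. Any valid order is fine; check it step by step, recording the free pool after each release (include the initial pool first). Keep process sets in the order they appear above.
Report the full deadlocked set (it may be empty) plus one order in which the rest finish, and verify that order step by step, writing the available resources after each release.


Deadlocked set: T5, T8, T9 and T4.
Key observation: after T2, T3 complete, (2, 6) is the best the pool ever gets, yet each leftover process wants more type-C units.
A valid finishing order for the others: T2, T3. Step-by-step check:
  pool = (1, 3)
  T2 needs (1, 0) <= (1, 3) -> finishes; pool += (1, 2) = (2, 5)
  T3 needs (1, 5) <= (2, 5) -> finishes; pool += (0, 1) = (2, 6)
The stuck group stays short no matter what:
  blocked: T5 wants (4, 6), pool (2, 6) — not enough type-C units
  blocked: T8 wants (5, 4), pool (2, 6) — not enough type-C units
  blocked: T9 wants (4, 0), pool (2, 6) — not enough type-C units
  blocked: T4 wants (5, 4), pool (2, 6) — not enough type-C units


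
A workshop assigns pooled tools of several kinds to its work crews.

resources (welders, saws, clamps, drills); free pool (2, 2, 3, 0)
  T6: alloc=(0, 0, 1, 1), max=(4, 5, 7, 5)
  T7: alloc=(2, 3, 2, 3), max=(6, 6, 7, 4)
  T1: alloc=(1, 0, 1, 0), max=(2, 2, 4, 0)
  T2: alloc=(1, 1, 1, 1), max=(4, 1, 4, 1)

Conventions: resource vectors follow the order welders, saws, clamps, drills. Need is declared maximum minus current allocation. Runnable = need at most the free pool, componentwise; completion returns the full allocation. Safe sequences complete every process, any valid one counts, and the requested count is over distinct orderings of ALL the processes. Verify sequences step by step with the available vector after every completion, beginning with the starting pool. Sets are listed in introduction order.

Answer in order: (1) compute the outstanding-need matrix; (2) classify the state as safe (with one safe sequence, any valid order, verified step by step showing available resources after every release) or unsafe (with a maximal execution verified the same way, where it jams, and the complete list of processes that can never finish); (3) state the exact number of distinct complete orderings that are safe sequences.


(1) Outstanding need per process (order welders, saws, clamps, drills):
  T6: (4, 5, 6, 4)
  T7: (4, 3, 5, 1)
  T1: (1, 2, 3, 0)
  T2: (3, 0, 3, 0)
(2) SAFE — a valid safe sequence is T1, T2, T7, T6.
Key observation: T1 is the earliest step where a requested resource binds exactly: need (1, 2, 3, 0), pool (2, 2, 3, 0) at its turn.
Check, step by step:
  pool = (2, 2, 3, 0)
  run T1 (needs (1, 2, 3, 0), free (2, 2, 3, 0)); after release of (1, 0, 1, 0) the pool is (3, 2, 4, 0)
  run T2 (needs (3, 0, 3, 0), free (3, 2, 4, 0)); after release of (1, 1, 1, 1) the pool is (4, 3, 5, 1)
  run T7 (needs (4, 3, 5, 1), free (4, 3, 5, 1)); after release of (2, 3, 2, 3) the pool is (6, 6, 7, 4)
  run T6 (needs (4, 5, 6, 4), free (6, 6, 7, 4)); after release of (0, 0, 1, 1) the pool is (6, 6, 8, 5)
(3) Exactly 1 of the possible complete orderings is a safe sequence.


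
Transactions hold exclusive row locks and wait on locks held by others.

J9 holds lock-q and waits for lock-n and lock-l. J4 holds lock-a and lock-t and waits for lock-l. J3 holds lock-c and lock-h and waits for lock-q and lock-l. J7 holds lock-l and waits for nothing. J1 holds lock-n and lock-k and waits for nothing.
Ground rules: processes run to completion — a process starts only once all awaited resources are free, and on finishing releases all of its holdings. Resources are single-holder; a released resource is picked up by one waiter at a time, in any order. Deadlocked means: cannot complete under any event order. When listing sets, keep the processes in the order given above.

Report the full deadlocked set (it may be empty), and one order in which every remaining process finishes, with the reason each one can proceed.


No process is deadlocked.
Key observation: the wait relation is loop-free; peeling off processes with no waits unwinds the whole state.
The rest can finish in the order J7, J4, J1, J9, J3.
Step-by-step check:
  J7 waits on nothing -> runs at once and releases lock-l
  J4: everything it awaited (lock-l) is free; runs, freeing lock-a and lock-t
  J1 waits on nothing -> runs at once and releases lock-n and lock-k
  J9: everything it awaited (lock-n and lock-l) is free; runs, freeing lock-q
  J3: everything it awaited (lock-q and lock-l) is free; runs, freeing lock-c and lock-h


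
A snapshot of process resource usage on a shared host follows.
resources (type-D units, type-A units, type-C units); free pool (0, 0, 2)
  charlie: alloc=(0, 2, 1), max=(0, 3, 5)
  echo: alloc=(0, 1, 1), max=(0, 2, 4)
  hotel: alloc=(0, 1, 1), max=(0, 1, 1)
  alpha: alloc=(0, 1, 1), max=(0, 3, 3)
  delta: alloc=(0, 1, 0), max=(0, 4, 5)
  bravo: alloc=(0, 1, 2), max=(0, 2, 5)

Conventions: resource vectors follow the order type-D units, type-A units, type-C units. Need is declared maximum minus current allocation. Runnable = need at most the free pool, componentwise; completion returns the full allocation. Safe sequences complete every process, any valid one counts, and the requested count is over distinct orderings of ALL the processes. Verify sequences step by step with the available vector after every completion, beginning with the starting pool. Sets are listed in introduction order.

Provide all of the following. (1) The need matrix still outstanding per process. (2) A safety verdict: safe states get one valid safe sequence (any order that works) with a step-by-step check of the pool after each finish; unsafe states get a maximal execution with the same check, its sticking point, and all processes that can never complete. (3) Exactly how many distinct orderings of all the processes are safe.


(1) Need matrix, components ordered type-D units, type-A units, type-C units:
  charlie: (0, 1, 4)
  echo: (0, 1, 3)
  hotel: (0, 0, 0)
  alpha: (0, 2, 2)
  delta: (0, 3, 5)
  bravo: (0, 1, 3)
(2) The state is SAFE; one workable sequence: hotel, echo, alpha, charlie, bravo, delta.
Key observation: echo marks the first exact bind of the order: its need (0, 1, 3) fits the free (0, 1, 3) with zero slack on a requested resource.
Check, step by step:
  pool = (0, 0, 2)
  hotel: need (0, 0, 0) fits (0, 0, 2); releases (0, 1, 1), pool now (0, 1, 3)
  echo: need (0, 1, 3) fits (0, 1, 3); releases (0, 1, 1), pool now (0, 2, 4)
  alpha: need (0, 2, 2) fits (0, 2, 4); releases (0, 1, 1), pool now (0, 3, 5)
  charlie: need (0, 1, 4) fits (0, 3, 5); releases (0, 2, 1), pool now (0, 5, 6)
  bravo: need (0, 1, 3) fits (0, 5, 6); releases (0, 1, 2), pool now (0, 6, 8)
  delta: need (0, 3, 5) fits (0, 6, 8); releases (0, 1, 0), pool now (0, 7, 8)
(3) Exactly 36 of the possible complete orderings are safe sequences.


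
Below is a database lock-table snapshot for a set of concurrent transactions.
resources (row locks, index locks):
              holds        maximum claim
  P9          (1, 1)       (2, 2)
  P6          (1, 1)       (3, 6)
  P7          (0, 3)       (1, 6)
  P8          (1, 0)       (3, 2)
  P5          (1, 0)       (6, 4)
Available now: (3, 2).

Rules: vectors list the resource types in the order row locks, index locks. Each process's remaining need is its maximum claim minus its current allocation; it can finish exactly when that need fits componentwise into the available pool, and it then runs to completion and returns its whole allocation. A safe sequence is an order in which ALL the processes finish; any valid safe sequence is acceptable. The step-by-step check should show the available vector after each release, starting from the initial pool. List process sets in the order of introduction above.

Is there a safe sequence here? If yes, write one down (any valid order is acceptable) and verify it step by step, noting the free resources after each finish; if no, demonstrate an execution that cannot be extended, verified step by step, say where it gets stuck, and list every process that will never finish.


The state is SAFE; one workable sequence: P9, P7, P8, P6, P5.
Key observation: the order's first zero-slack moment is P7 ((1, 3) needed, (4, 3) free — a requested resource with nothing to spare).
Verifying each step:
  pool = (3, 2)
  run P9 (needs (1, 1), free (3, 2)); after release of (1, 1) the pool is (4, 3)
  run P7 (needs (1, 3), free (4, 3)); after release of (0, 3) the pool is (4, 6)
  run P8 (needs (2, 2), free (4, 6)); after release of (1, 0) the pool is (5, 6)
  run P6 (needs (2, 5), free (5, 6)); after release of (1, 1) the pool is (6, 7)
  run P5 (needs (5, 4), free (6, 7)); after release of (1, 0) the pool is (7, 7)


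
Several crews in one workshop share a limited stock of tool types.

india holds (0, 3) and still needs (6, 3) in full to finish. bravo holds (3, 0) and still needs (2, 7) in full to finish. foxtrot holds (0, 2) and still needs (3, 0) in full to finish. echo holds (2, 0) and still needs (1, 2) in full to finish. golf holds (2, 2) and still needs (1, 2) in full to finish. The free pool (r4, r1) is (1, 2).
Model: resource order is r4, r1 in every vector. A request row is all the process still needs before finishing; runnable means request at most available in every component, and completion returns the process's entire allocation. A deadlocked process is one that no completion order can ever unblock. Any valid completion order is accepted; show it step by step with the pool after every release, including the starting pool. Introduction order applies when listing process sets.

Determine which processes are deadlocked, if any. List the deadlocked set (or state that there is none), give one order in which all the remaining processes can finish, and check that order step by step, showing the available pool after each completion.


Deadlocked set: india and bravo.
Key observation: after golf, echo, foxtrot the pool peaks at (5, 6), and each blocked process is short somewhere: india on r4; bravo on r1.
The rest can finish in the order golf, echo, foxtrot. Step-by-step check:
  pool = (1, 2)
  golf needs (1, 2) <= (1, 2) -> finishes; pool += (2, 2) = (3, 4)
  echo needs (1, 2) <= (3, 4) -> finishes; pool += (2, 0) = (5, 4)
  foxtrot needs (3, 0) <= (5, 4) -> finishes; pool += (0, 2) = (5, 6)
None of the blocked processes ever fits:
  blocked: india wants (6, 3), pool (5, 6) — not enough r4
  blocked: bravo wants (2, 7), pool (5, 6) — not enough r1


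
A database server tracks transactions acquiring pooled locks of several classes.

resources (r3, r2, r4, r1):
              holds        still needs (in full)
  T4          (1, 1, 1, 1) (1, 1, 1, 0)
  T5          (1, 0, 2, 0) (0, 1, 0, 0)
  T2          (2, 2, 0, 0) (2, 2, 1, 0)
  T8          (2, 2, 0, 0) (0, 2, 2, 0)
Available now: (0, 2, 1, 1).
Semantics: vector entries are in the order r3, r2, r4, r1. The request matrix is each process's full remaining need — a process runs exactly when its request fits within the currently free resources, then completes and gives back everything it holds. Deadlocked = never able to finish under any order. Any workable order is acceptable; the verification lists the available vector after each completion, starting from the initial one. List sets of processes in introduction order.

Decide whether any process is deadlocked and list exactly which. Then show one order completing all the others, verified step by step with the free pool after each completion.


The deadlocked set is empty.
Key observation: T5 leads a chain of completions in which each release enables another process.
The rest can finish in the order T5, T4, T8, T2. Verifying each step:
  pool = (0, 2, 1, 1)
  run T5 (needs (0, 1, 0, 0), free (0, 2, 1, 1)); after release of (1, 0, 2, 0) the pool is (1, 2, 3, 1)
  run T4 (needs (1, 1, 1, 0), free (1, 2, 3, 1)); after release of (1, 1, 1, 1) the pool is (2, 3, 4, 2)
  run T8 (needs (0, 2, 2, 0), free (2, 3, 4, 2)); after release of (2, 2, 0, 0) the pool is (4, 5, 4, 2)
  run T2 (needs (2, 2, 1, 0), free (4, 5, 4, 2)); after release of (2, 2, 0, 0) the pool is (6, 7, 4, 2)


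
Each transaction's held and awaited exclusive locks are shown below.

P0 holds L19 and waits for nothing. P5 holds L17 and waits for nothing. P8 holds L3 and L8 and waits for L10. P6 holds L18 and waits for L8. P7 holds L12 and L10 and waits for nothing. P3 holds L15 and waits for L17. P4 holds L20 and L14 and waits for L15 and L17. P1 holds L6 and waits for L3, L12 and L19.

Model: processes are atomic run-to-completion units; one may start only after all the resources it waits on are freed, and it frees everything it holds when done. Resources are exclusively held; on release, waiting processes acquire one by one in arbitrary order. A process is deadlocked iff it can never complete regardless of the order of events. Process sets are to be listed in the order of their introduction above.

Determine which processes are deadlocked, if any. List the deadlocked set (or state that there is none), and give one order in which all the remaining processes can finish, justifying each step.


No process is deadlocked.
Key observation: the wait graph is acyclic; completion cascades from the unblocked processes through everyone else.
The rest can finish in the order P0, P7, P5, P8, P1, P3, P4, P6.
Check, step by step:
  run P0 (it waits on nothing); releases L19
  run P7 (it waits on nothing); releases L12 and L10
  run P5 (it waits on nothing); releases L17
  P8 waits on L10 — all released -> runs and releases L3 and L8
  P1 waits on L3, L12 and L19 — all released -> runs and releases L6
  P3 waits on L17 — all released -> runs and releases L15
  P4 waits on L15 and L17 — all released -> runs and releases L20 and L14
  P6 waits on L8 — all released -> runs and releases L18


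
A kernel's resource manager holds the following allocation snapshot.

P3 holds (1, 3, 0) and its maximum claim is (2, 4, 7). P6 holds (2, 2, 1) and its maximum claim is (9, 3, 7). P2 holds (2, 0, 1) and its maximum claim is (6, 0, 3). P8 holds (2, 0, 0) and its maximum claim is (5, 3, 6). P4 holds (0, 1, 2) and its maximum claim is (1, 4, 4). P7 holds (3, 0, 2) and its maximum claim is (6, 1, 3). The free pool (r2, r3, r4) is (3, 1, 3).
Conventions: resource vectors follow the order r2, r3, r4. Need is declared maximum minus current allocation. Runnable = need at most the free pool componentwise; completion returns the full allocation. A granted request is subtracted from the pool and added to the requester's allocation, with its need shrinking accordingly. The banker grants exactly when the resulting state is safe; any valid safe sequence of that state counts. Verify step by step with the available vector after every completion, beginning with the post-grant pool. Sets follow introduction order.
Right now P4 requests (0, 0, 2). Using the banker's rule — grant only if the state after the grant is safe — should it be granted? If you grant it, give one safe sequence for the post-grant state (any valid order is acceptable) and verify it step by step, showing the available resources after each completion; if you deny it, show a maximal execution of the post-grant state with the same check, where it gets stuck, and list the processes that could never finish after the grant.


DENY. Granting would leave the state unsafe.
Key observation: after P7, P2 the pool peaks at (8, 1, 4), and each blocked process is short somewhere: P3 on r4; P6 on r4; P8 on r3, r4; P4 on r3.
Pretend the grant happened; the run P7, P2 goes as far as possible. Step-by-step check:
  pool = (3, 1, 1)
  P7: need (3, 1, 1) fits (3, 1, 1); releases (3, 0, 2), pool now (6, 1, 3)
  P2: need (4, 0, 2) fits (6, 1, 3); releases (2, 0, 1), pool now (8, 1, 4)
  blocked: P3 wants (1, 1, 7), pool (8, 1, 4) — not enough r4
  blocked: P6 wants (7, 1, 6), pool (8, 1, 4) — not enough r4
  blocked: P8 wants (3, 3, 6), pool (8, 1, 4) — not enough r3 and r4
  blocked: P4 wants (1, 3, 0), pool (8, 1, 4) — not enough r3
Processes that could never finish after the grant: P3, P6, P8 and P4.


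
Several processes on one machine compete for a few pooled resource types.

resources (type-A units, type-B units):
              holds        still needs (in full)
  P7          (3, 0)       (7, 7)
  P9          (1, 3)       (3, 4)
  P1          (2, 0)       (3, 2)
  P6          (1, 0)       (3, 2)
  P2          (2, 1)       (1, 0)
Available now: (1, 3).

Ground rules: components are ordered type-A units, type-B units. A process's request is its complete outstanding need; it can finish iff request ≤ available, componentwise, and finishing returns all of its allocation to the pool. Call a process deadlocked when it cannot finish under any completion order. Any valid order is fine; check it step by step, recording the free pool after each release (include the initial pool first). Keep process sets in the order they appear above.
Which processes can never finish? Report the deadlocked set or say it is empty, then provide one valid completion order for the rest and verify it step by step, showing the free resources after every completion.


Nothing here is deadlocked.
Key observation: beginning at P2, releases accumulate fast enough that every process eventually fits.
The rest can finish in the order P2, P1, P6, P9, P7. Verifying each step:
  pool = (1, 3)
  P2: need (1, 0) fits (1, 3); releases (2, 1), pool now (3, 4)
  P1: need (3, 2) fits (3, 4); releases (2, 0), pool now (5, 4)
  P6: need (3, 2) fits (5, 4); releases (1, 0), pool now (6, 4)
  P9: need (3, 4) fits (6, 4); releases (1, 3), pool now (7, 7)
  P7: need (7, 7) fits (7, 7); releases (3, 0), pool now (10, 7)
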